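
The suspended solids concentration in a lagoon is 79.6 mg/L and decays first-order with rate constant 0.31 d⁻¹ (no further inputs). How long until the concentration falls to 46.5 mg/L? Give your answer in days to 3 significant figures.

t = ln(C₀/C)/k = ln(79.6/46.5)/0.31 = 0.5376/0.31 = 1.734 d.

1.73 d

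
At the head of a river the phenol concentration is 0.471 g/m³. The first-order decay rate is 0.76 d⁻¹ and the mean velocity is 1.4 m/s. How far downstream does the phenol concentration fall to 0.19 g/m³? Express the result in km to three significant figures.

From C = C₀·e^(−kt), t = ln(C₀/C)/k = ln(0.471/0.19)/0.76 = 0.9078/0.76 = 1.195 d.
Distance = v·t = 1.4 m/s × 1.032e+05 s = 1.445e+05 m = 144.5 km.

144 km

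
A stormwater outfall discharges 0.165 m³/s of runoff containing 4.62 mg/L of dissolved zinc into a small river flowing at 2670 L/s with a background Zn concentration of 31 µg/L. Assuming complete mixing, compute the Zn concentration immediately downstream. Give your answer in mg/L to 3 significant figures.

0.298 mg/L

2670 L/s = 2.67 m³/s.
31 µg/L = 0.031 mg/L.
By mass balance at complete mixing, C = (0.165·4.62 + 2.67·0.031) / (0.165 + 2.67) = 0.8451/2.835 = 0.2981 mg/L.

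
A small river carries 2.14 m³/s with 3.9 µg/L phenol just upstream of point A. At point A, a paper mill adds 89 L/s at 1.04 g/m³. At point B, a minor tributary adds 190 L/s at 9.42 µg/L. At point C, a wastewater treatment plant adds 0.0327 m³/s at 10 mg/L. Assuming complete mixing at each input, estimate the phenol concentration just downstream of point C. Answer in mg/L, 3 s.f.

3.9 µg/L = 0.0039 mg/L.
89 L/s = 0.089 m³/s.
After input A: C = (2.14·0.0039 + 0.089·1.04) / 2.229 = 0.04527 mg/L.
190 L/s = 0.19 m³/s.
9.42 µg/L = 0.00942 mg/L.
After input B: C = (2.229·0.04527 + 0.19·0.00942) / 2.419 = 0.04245 mg/L.
After input C: C = (2.419·0.04245 + 0.0327·10) / 2.452 = 0.1753 mg/L.

0.175 mg/L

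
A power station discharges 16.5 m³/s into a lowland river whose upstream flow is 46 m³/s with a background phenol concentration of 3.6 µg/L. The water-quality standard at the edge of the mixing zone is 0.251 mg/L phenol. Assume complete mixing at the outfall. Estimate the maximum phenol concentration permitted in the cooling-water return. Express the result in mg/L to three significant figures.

3.6 µg/L = 0.0036 mg/L.
Mass balance: 0.251·62.5 = 16.5·Cₑ + 46·0.0036.
Cₑ = (15.69 − 0.1656) / 16.5 = 0.9407 mg/L.

0.941 mg/L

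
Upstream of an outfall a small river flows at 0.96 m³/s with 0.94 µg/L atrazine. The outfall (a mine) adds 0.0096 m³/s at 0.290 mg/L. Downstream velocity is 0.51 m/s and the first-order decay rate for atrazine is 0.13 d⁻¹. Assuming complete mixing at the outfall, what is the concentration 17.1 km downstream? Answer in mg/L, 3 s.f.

0.00361 mg/L

0.94 µg/L = 0.00094 mg/L.
After complete mixing, C₀ = (0.0096·0.29 + 0.96·0.00094) / 0.9696 = 0.003802 mg/L.
Travel time t = 1.71e+04 m / 0.51 m/s = 3.353e+04 s = 0.3881 d.
C = 0.003802·exp(−0.13·0.3881) = 0.003802·0.9508 = 0.003615 mg/L.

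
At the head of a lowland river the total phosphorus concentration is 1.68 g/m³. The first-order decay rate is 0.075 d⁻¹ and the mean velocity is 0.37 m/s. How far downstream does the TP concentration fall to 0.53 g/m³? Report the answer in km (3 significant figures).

492 km

From C = C₀·e^(−kt), t = ln(C₀/C)/k = ln(1.68/0.53)/0.075 = 1.154/0.075 = 15.38 d.
Distance = v·t = 0.37 m/s × 1.329e+06 s = 4.917e+05 m = 491.7 km.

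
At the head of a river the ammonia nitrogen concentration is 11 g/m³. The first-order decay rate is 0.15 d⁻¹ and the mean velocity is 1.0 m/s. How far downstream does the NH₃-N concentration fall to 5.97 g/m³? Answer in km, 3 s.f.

352 km

From C = C₀·e^(−kt), t = ln(C₀/C)/k = ln(11/5.97)/0.15 = 0.6111/0.15 = 4.074 d.
Distance = v·t = 1.0 m/s × 3.52e+05 s = 3.52e+05 m = 352 km.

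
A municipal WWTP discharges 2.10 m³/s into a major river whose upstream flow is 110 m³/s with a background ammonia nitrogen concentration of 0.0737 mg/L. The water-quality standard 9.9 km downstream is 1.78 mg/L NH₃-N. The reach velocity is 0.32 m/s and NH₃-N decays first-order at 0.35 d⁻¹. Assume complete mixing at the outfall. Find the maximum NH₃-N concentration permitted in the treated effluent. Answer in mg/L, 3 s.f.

Travel time to the compliance point: t = 9900/0.32 = 3.094e+04 s = 0.3581 d; decay factor exp(−0.35·0.3581) = 0.8822.
So the concentration just after mixing may be at most 1.78/0.8822 = 2.018 mg/L.
Mass balance: 2.018·112.1 = 2.1·Cₑ + 110·0.0737.
Cₑ = (226.2 − 8.107) / 2.1 = 103.8 mg/L.

104 mg/L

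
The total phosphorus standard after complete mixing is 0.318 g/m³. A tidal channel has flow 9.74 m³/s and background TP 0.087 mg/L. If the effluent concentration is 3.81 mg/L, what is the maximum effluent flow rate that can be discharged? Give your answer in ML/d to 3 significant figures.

Mass balance at complete mixing: C_std·(Q_w + Q_r) = Q_w·C_e + Q_r·C_b.
Rearranging, Q_w = Q_r·(C_std − C_b)/(C_e − C_std) = 9.74·(0.318 − 0.087) / (3.81 − 0.318) = 0.6443 m³/s.
= 55.67 ML/d.

55.7 ML/d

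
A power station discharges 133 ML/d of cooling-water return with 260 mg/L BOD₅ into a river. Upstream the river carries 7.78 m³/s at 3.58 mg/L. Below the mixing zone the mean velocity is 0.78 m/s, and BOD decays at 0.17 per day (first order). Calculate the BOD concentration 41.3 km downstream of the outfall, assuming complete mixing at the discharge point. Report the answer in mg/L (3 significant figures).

133 ML/d = 1.539 m³/s.
After complete mixing, C₀ = (1.539·260 + 7.78·3.58) / 9.319 = 45.93 mg/L.
Travel time t = 4.13e+04 m / 0.78 m/s = 5.295e+04 s = 0.6128 d.
C = 45.93·exp(−0.17·0.6128) = 45.93·0.9011 = 41.39 mg/L.

41.4 mg/L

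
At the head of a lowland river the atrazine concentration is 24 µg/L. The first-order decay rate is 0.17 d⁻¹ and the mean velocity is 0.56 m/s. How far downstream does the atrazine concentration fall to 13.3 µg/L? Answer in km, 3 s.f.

From C = C₀·e^(−kt), t = ln(C₀/C)/k = ln(24/13.3)/0.17 = 0.5903/0.17 = 3.472 d.
Distance = v·t = 0.56 m/s × 3e+05 s = 1.68e+05 m = 168 km.

168 km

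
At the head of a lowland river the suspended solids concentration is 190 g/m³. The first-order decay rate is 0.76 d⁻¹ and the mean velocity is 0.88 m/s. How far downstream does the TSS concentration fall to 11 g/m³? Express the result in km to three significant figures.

From C = C₀·e^(−kt), t = ln(C₀/C)/k = ln(190/11)/0.76 = 2.849/0.76 = 3.749 d.
Distance = v·t = 0.88 m/s × 3.239e+05 s = 2.85e+05 m = 285 km.

285 km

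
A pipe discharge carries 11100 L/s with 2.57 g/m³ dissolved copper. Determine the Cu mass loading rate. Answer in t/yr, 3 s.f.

11100 L/s = 11.1 m³/s.
Mass flux = Q·C = 11.1 m³/s × 2.57 g/m³ = 28.53 g/s.
= 28.53 g/s × 31.56 = 900.2 t/yr.

900 t/yr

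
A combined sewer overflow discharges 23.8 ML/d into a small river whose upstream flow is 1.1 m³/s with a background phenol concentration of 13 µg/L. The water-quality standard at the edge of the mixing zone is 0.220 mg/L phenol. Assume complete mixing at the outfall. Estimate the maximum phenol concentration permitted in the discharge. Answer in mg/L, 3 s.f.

23.8 ML/d = 0.2755 m³/s.
13 µg/L = 0.013 mg/L.
Mass balance: 0.22·1.375 = 0.2755·Cₑ + 1.1·0.013.
Cₑ = (0.3026 − 0.0143) / 0.2755 = 1.047 mg/L.

1.05 mg/L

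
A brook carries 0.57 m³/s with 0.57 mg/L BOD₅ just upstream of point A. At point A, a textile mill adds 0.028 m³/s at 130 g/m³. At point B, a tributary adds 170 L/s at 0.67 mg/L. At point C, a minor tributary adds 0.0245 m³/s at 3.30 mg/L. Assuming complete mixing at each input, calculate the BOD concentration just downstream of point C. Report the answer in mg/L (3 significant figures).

After input A: C = (0.57·0.57 + 0.028·130) / 0.598 = 6.63 mg/L.
170 L/s = 0.17 m³/s.
After input B: C = (0.598·6.63 + 0.17·0.67) / 0.768 = 5.311 mg/L.
After input C: C = (0.768·5.311 + 0.0245·3.3) / 0.7925 = 5.249 mg/L.

5.25 mg/L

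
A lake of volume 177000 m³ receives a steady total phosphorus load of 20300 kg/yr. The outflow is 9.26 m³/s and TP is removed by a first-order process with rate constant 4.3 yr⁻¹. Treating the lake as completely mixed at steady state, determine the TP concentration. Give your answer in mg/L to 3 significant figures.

Outflow Q = 9.26 m³/s × 3.156e+07 s/yr = 2.922e+08 m³/yr.
Steady-state CSTR mass balance: W = Q·C + k·V·C, so C = W/(Q + kV).
Q + kV = 2.922e+08 + 4.3·177000 = 2.93e+08 m³/yr.
C = 20300/2.93e+08 = 6.929e-05 kg/m³ = 0.06929 mg/L.

0.0693 mg/L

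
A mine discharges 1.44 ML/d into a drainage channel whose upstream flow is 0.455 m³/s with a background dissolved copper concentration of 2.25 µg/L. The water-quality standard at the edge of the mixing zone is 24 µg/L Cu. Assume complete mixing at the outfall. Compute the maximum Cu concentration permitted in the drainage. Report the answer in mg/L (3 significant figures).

0.618 mg/L

1.44 ML/d = 0.01667 m³/s.
2.25 µg/L = 0.00225 mg/L.
24 µg/L = 0.024 mg/L.
Mass balance: 0.024·0.4717 = 0.01667·Cₑ + 0.455·0.00225.
Cₑ = (0.01132 − 0.001024) / 0.01667 = 0.6178 mg/L.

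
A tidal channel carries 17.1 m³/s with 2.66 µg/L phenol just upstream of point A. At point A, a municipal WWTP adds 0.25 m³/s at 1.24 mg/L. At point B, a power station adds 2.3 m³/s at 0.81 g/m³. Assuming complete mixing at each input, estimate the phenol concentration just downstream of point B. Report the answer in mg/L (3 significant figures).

2.66 µg/L = 0.00266 mg/L.
After input A: C = (17.1·0.00266 + 0.25·1.24) / 17.35 = 0.02049 mg/L.
After input B: C = (17.35·0.02049 + 2.3·0.81) / 19.65 = 0.1129 mg/L.

0.113 mg/L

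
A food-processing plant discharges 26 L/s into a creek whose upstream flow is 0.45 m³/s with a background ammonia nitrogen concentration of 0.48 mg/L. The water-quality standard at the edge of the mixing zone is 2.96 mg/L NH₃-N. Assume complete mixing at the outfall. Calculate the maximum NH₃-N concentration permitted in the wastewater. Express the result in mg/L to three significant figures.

26 L/s = 0.026 m³/s.
Mass balance: 2.96·0.476 = 0.026·Cₑ + 0.45·0.48.
Cₑ = (1.409 − 0.216) / 0.026 = 45.88 mg/L.

45.9 mg/L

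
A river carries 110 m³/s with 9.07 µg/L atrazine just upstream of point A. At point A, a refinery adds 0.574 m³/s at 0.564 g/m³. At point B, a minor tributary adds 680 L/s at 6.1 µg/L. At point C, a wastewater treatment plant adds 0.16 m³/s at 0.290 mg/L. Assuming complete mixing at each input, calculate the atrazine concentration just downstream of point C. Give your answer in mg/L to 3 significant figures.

9.07 µg/L = 0.00907 mg/L.
After input A: C = (110·0.00907 + 0.574·0.564) / 110.6 = 0.01195 mg/L.
680 L/s = 0.68 m³/s.
6.1 µg/L = 0.0061 mg/L.
After input B: C = (110.6·0.01195 + 0.68·0.0061) / 111.3 = 0.01191 mg/L.
After input C: C = (111.3·0.01191 + 0.16·0.29) / 111.4 = 0.01231 mg/L.

0.0123 mg/L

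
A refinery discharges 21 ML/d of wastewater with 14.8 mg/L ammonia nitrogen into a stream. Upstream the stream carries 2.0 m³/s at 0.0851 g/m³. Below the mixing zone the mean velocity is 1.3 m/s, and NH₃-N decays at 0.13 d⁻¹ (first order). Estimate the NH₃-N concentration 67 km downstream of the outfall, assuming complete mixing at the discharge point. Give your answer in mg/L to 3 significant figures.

21 ML/d = 0.2431 m³/s.
After complete mixing, C₀ = (0.2431·14.8 + 2·0.0851) / 2.243 = 1.68 mg/L.
Travel time t = 6.7e+04 m / 1.3 m/s = 5.154e+04 s = 0.5965 d.
C = 1.68·exp(−0.13·0.5965) = 1.68·0.9254 = 1.554 mg/L.

1.55 mg/L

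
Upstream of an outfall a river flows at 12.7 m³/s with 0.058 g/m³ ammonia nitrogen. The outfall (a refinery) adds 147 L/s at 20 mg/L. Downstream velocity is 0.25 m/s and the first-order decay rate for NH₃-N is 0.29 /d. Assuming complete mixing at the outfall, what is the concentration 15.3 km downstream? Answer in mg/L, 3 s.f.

0.233 mg/L

147 L/s = 0.147 m³/s.
After complete mixing, C₀ = (0.147·20 + 12.7·0.058) / 12.85 = 0.2862 mg/L.
Travel time t = 1.53e+04 m / 0.25 m/s = 6.12e+04 s = 0.7083 d.
C = 0.2862·exp(−0.29·0.7083) = 0.2862·0.8143 = 0.233 mg/L.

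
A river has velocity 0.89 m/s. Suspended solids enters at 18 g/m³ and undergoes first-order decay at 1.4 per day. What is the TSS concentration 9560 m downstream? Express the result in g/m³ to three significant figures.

Travel time t = 9560 m / 0.89 m/s = 9560/0.89 = 1.074e+04 s = 0.1243 d.
First-order decay: C = 18·exp(−1.4·0.1243) = 18·0.8403 = 15.12 g/m³.

15.1 g/m³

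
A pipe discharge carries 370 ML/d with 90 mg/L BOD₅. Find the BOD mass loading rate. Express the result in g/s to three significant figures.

385 g/s

370 ML/d = 4.282 m³/s.
Mass flux = Q·C = 4.282 m³/s × 90 g/m³ = 385.4 g/s.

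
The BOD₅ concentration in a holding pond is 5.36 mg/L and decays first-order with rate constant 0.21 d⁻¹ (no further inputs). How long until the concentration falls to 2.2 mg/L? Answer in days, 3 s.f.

4.24 d

t = ln(C₀/C)/k = ln(5.36/2.2)/0.21 = 0.8905/0.21 = 4.241 d.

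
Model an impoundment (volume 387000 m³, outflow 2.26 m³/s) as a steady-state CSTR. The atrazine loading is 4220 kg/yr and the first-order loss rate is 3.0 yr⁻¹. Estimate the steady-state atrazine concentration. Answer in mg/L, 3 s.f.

Outflow Q = 2.26 m³/s × 3.156e+07 s/yr = 7.132e+07 m³/yr.
Steady-state CSTR mass balance: W = Q·C + k·V·C, so C = W/(Q + kV).
Q + kV = 7.132e+07 + 3.0·387000 = 7.248e+07 m³/yr.
C = 4220/7.248e+07 = 5.822e-05 kg/m³ = 0.05822 mg/L.

0.0582 mg/L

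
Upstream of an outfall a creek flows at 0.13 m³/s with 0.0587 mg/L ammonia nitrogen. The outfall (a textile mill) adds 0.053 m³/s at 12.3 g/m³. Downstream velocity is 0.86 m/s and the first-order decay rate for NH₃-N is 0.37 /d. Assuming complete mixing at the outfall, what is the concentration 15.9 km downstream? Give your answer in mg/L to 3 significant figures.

After complete mixing, C₀ = (0.053·12.3 + 0.13·0.0587) / 0.183 = 3.604 mg/L.
Travel time t = 1.59e+04 m / 0.86 m/s = 1.849e+04 s = 0.214 d.
C = 3.604·exp(−0.37·0.214) = 3.604·0.9239 = 3.33 mg/L.

3.33 mg/L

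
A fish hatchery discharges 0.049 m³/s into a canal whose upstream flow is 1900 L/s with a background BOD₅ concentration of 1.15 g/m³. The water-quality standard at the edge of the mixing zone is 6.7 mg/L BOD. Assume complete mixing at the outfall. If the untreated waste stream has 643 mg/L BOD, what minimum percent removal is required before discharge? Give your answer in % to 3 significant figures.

65.5 %

1900 L/s = 1.9 m³/s.
Mass balance: 6.7·1.949 = 0.049·Cₑ + 1.9·1.15.
Cₑ = (13.06 − 2.185) / 0.049 = 221.9 mg/L.
Required removal = 1 − 221.9/643 = 65.49 %.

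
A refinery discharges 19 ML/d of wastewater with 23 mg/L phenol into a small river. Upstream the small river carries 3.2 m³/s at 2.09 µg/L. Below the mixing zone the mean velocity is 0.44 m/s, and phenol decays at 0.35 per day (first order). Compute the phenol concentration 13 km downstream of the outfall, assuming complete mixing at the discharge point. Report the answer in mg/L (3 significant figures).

19 ML/d = 0.2199 m³/s.
2.09 µg/L = 0.00209 mg/L.
After complete mixing, C₀ = (0.2199·23 + 3.2·0.00209) / 3.42 = 1.481 mg/L.
Travel time t = 1.3e+04 m / 0.44 m/s = 2.955e+04 s = 0.342 d.
C = 1.481·exp(−0.35·0.342) = 1.481·0.8872 = 1.314 mg/L.

1.31 mg/L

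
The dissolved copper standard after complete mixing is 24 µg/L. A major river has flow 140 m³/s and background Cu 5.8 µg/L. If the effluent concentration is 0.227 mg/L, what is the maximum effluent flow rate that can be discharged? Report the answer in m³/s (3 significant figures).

5.8 µg/L = 0.0058 mg/L.
24 µg/L = 0.024 mg/L.
Mass balance at complete mixing: C_std·(Q_w + Q_r) = Q_w·C_e + Q_r·C_b.
Rearranging, Q_w = Q_r·(C_std − C_b)/(C_e − C_std) = 140·(0.024 − 0.0058) / (0.227 − 0.024) = 12.55 m³/s.

12.6 m³/s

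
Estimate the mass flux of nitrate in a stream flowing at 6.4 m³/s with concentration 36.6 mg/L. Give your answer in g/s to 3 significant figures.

Mass flux = Q·C = 6.4 m³/s × 36.6 g/m³ = 234.2 g/s.

234 g/s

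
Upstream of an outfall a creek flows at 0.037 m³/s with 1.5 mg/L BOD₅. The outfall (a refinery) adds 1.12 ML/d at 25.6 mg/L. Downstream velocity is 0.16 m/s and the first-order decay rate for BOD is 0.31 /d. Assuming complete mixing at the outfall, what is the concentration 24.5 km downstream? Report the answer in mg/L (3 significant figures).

4.48 mg/L

1.12 ML/d = 0.01296 m³/s.
After complete mixing, C₀ = (0.01296·25.6 + 0.037·1.5) / 0.04996 = 7.753 mg/L.
Travel time t = 2.45e+04 m / 0.16 m/s = 1.531e+05 s = 1.772 d.
C = 7.753·exp(−0.31·1.772) = 7.753·0.5773 = 4.476 mg/L.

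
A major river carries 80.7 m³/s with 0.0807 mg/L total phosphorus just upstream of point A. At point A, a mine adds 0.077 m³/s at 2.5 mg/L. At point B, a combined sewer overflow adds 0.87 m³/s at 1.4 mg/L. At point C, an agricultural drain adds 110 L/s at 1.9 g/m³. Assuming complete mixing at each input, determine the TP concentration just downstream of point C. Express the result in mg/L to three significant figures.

After input A: C = (80.7·0.0807 + 0.077·2.5) / 80.78 = 0.08301 mg/L.
After input B: C = (80.78·0.08301 + 0.87·1.4) / 81.65 = 0.09704 mg/L.
110 L/s = 0.11 m³/s.
After input C: C = (81.65·0.09704 + 0.11·1.9) / 81.76 = 0.09947 mg/L.

0.0995 mg/L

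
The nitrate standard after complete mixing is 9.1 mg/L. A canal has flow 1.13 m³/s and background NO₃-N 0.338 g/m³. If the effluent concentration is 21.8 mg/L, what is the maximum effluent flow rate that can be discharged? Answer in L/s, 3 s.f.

780 L/s

Mass balance at complete mixing: C_std·(Q_w + Q_r) = Q_w·C_e + Q_r·C_b.
Rearranging, Q_w = Q_r·(C_std − C_b)/(C_e − C_std) = 1.13·(9.1 − 0.338) / (21.8 − 9.1) = 0.7796 m³/s.
= 779.6 L/s.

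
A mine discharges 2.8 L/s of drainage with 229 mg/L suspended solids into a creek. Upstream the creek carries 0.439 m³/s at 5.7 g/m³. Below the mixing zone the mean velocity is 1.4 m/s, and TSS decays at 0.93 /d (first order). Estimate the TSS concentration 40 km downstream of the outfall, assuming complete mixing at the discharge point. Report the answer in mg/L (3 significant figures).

5.23 mg/L

2.8 L/s = 0.0028 m³/s.
After complete mixing, C₀ = (0.0028·229 + 0.439·5.7) / 0.4418 = 7.115 mg/L.
Travel time t = 4e+04 m / 1.4 m/s = 2.857e+04 s = 0.3307 d.
C = 7.115·exp(−0.93·0.3307) = 7.115·0.7353 = 5.231 mg/L.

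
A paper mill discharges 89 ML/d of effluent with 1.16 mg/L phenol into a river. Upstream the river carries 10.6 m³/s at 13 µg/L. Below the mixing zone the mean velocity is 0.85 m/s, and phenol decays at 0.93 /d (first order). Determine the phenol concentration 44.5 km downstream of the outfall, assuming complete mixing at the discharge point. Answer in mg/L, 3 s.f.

0.0652 mg/L

89 ML/d = 1.03 m³/s.
13 µg/L = 0.013 mg/L.
After complete mixing, C₀ = (1.03·1.16 + 10.6·0.013) / 11.63 = 0.1146 mg/L.
Travel time t = 4.45e+04 m / 0.85 m/s = 5.235e+04 s = 0.6059 d.
C = 0.1146·exp(−0.93·0.6059) = 0.1146·0.5692 = 0.06523 mg/L.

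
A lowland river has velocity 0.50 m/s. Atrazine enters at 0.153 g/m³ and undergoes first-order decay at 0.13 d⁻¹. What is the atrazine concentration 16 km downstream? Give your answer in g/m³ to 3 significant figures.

Travel time t = 16 km / 0.50 m/s = 1.6e+04/0.50 = 3.2e+04 s = 0.3704 d.
First-order decay: C = 0.153·exp(−0.13·0.3704) = 0.153·0.953 = 0.1458 g/m³.

0.146 g/m³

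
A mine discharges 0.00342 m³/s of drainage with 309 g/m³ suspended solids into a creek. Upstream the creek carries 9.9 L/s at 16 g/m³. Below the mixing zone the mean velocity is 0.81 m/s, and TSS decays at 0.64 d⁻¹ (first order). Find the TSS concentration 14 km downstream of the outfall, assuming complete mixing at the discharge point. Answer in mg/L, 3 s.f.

80.3 mg/L

9.9 L/s = 0.0099 m³/s.
After complete mixing, C₀ = (0.00342·309 + 0.0099·16) / 0.01332 = 91.23 mg/L.
Travel time t = 1.4e+04 m / 0.81 m/s = 1.728e+04 s = 0.2 d.
C = 91.23·exp(−0.64·0.2) = 91.23·0.8798 = 80.27 mg/L.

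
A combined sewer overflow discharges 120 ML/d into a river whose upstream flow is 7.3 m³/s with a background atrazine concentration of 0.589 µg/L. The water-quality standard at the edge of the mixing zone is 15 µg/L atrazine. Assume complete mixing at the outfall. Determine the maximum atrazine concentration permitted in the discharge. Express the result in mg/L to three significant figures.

120 ML/d = 1.389 m³/s.
0.589 µg/L = 0.000589 mg/L.
15 µg/L = 0.015 mg/L.
Mass balance: 0.015·8.689 = 1.389·Cₑ + 7.3·0.000589.
Cₑ = (0.1303 − 0.0043) / 1.389 = 0.09074 mg/L.

0.0907 mg/L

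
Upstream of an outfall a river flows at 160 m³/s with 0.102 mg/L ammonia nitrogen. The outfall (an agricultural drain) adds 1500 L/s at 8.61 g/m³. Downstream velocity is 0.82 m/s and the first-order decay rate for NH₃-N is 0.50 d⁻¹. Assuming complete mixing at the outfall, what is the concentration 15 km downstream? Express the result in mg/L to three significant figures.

1500 L/s = 1.5 m³/s.
After complete mixing, C₀ = (1.5·8.61 + 160·0.102) / 161.5 = 0.181 mg/L.
Travel time t = 1.5e+04 m / 0.82 m/s = 1.829e+04 s = 0.2117 d.
C = 0.181·exp(−0.50·0.2117) = 0.181·0.8996 = 0.1628 mg/L.

0.163 mg/L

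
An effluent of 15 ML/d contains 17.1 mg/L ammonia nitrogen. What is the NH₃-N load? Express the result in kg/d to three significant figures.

15 ML/d = 0.1736 m³/s.
Mass flux = Q·C = 0.1736 m³/s × 17.1 g/m³ = 2.969 g/s.
= 2.969 g/s × 86.4 = 256.5 kg/d.

256 kg/d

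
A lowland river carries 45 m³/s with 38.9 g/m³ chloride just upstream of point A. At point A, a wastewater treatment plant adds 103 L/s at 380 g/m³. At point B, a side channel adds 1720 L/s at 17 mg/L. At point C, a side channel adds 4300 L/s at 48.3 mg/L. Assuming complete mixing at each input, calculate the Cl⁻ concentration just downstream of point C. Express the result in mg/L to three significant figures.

39.6 mg/L

103 L/s = 0.103 m³/s.
After input A: C = (45·38.9 + 0.103·380) / 45.1 = 39.68 mg/L.
1720 L/s = 1.72 m³/s.
After input B: C = (45.1·39.68 + 1.72·17) / 46.82 = 38.85 mg/L.
4300 L/s = 4.3 m³/s.
After input C: C = (46.82·38.85 + 4.3·48.3) / 51.12 = 39.64 mg/L.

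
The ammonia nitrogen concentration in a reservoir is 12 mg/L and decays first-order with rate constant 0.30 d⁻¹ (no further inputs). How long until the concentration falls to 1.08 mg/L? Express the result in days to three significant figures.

t = ln(C₀/C)/k = ln(12/1.08)/0.30 = 2.408/0.30 = 8.026 d.

8.03 d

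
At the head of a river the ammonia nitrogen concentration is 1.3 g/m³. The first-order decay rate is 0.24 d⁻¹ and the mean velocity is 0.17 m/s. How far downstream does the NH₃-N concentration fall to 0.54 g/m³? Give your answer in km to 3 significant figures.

53.8 km

From C = C₀·e^(−kt), t = ln(C₀/C)/k = ln(1.3/0.54)/0.24 = 0.8786/0.24 = 3.661 d.
Distance = v·t = 0.17 m/s × 3.163e+05 s = 5.377e+04 m = 53.77 km.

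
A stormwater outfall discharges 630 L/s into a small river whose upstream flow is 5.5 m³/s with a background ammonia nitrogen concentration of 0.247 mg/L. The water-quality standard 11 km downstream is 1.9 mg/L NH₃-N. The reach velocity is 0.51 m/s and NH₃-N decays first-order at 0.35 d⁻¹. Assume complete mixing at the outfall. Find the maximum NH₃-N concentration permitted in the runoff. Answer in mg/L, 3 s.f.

18.0 mg/L

630 L/s = 0.63 m³/s.
Travel time to the compliance point: t = 1.1e+04/0.51 = 2.157e+04 s = 0.2496 d; decay factor exp(−0.35·0.2496) = 0.9163.
So the concentration just after mixing may be at most 1.9/0.9163 = 2.073 mg/L.
Mass balance: 2.073·6.13 = 0.63·Cₑ + 5.5·0.247.
Cₑ = (12.71 − 1.359) / 0.63 = 18.02 mg/L.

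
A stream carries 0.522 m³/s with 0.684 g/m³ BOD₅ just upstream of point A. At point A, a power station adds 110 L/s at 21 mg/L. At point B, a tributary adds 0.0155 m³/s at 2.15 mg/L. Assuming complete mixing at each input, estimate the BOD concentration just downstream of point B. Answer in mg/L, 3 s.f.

110 L/s = 0.11 m³/s.
After input A: C = (0.522·0.684 + 0.11·21) / 0.632 = 4.22 mg/L.
After input B: C = (0.632·4.22 + 0.0155·2.15) / 0.6475 = 4.17 mg/L.

4.17 mg/L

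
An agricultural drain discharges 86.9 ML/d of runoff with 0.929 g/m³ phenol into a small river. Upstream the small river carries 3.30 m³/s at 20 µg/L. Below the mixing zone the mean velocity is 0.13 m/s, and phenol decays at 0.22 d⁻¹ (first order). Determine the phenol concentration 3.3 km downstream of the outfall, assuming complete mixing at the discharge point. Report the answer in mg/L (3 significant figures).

0.218 mg/L

86.9 ML/d = 1.006 m³/s.
20 µg/L = 0.02 mg/L.
After complete mixing, C₀ = (1.006·0.929 + 3.3·0.02) / 4.306 = 0.2323 mg/L.
Travel time t = 3300 m / 0.13 m/s = 2.538e+04 s = 0.2938 d.
C = 0.2323·exp(−0.22·0.2938) = 0.2323·0.9374 = 0.2178 mg/L.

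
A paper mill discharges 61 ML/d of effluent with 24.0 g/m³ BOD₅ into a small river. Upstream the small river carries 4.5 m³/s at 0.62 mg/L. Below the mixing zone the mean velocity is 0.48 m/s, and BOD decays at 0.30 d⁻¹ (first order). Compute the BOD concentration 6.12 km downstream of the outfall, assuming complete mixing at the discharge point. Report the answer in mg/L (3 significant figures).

3.63 mg/L

61 ML/d = 0.706 m³/s.
After complete mixing, C₀ = (0.706·24 + 4.5·0.62) / 5.206 = 3.791 mg/L.
Travel time t = 6120 m / 0.48 m/s = 1.275e+04 s = 0.1476 d.
C = 3.791·exp(−0.30·0.1476) = 3.791·0.9567 = 3.627 mg/L.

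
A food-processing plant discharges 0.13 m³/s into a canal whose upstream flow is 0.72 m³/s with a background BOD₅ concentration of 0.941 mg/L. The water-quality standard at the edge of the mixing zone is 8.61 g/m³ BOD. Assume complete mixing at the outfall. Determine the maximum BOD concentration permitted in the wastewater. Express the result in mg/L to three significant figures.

51.1 mg/L

Mass balance: 8.61·0.85 = 0.13·Cₑ + 0.72·0.941.
Cₑ = (7.318 − 0.6775) / 0.13 = 51.08 mg/L.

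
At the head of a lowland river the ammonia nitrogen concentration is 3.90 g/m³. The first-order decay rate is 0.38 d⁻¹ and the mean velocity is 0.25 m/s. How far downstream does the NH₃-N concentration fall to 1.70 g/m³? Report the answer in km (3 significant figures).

47.2 km

From C = C₀·e^(−kt), t = ln(C₀/C)/k = ln(3.90/1.70)/0.38 = 0.8303/0.38 = 2.185 d.
Distance = v·t = 0.25 m/s × 1.888e+05 s = 4.72e+04 m = 47.2 km.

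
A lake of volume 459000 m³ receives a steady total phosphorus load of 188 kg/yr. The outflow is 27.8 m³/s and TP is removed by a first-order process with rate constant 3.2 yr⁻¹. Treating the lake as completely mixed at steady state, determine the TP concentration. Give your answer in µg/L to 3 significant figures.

0.214 µg/L

Outflow Q = 27.8 m³/s × 3.156e+07 s/yr = 8.773e+08 m³/yr.
Steady-state CSTR mass balance: W = Q·C + k·V·C, so C = W/(Q + kV).
Q + kV = 8.773e+08 + 3.2·459000 = 8.788e+08 m³/yr.
C = 188/8.788e+08 = 2.139e-07 kg/m³ = 0.0002139 mg/L = 0.2139 µg/L.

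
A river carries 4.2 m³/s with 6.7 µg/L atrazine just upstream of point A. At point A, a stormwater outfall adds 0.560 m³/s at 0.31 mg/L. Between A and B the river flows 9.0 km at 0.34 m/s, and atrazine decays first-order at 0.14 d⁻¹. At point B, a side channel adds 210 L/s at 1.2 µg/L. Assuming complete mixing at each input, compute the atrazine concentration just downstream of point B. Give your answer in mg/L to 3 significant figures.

0.0389 mg/L

6.7 µg/L = 0.0067 mg/L.
After input A: C = (4.2·0.0067 + 0.56·0.31) / 4.76 = 0.04238 mg/L.
Over the 9.0 km reach to input B (t = 2.647e+04 s = 0.3064 d), decay gives C = 0.04238·exp(−0.14·0.3064) = 0.0406 mg/L.
210 L/s = 0.21 m³/s.
1.2 µg/L = 0.0012 mg/L.
After input B: C = (4.76·0.0406 + 0.21·0.0012) / 4.97 = 0.03894 mg/L.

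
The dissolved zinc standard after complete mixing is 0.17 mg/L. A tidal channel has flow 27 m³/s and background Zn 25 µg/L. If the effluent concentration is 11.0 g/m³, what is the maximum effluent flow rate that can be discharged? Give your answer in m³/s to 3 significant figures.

25 µg/L = 0.025 mg/L.
Mass balance at complete mixing: C_std·(Q_w + Q_r) = Q_w·C_e + Q_r·C_b.
Rearranging, Q_w = Q_r·(C_std − C_b)/(C_e − C_std) = 27·(0.17 − 0.025) / (11 − 0.17) = 0.3615 m³/s.

0.361 m³/s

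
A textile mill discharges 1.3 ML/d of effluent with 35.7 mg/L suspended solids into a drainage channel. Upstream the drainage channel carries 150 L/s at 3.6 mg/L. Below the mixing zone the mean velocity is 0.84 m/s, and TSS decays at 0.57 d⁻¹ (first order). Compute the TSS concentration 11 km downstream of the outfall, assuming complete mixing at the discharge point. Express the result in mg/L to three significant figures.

5.99 mg/L

1.3 ML/d = 0.01505 m³/s.
150 L/s = 0.15 m³/s.
After complete mixing, C₀ = (0.01505·35.7 + 0.15·3.6) / 0.165 = 6.526 mg/L.
Travel time t = 1.1e+04 m / 0.84 m/s = 1.31e+04 s = 0.1516 d.
C = 6.526·exp(−0.57·0.1516) = 6.526·0.9172 = 5.986 mg/L.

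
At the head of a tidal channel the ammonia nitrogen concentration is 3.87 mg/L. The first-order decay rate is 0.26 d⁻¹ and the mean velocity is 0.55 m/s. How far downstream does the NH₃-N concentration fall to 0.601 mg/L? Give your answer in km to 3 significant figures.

340 km

From C = C₀·e^(−kt), t = ln(C₀/C)/k = ln(3.87/0.601)/0.26 = 1.862/0.26 = 7.163 d.
Distance = v·t = 0.55 m/s × 6.189e+05 s = 3.404e+05 m = 340.4 km.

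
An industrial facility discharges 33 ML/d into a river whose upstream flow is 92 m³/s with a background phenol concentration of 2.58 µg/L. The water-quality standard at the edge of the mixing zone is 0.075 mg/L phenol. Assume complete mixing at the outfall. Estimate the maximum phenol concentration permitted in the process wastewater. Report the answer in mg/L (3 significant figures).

33 ML/d = 0.3819 m³/s.
2.58 µg/L = 0.00258 mg/L.
Mass balance: 0.075·92.38 = 0.3819·Cₑ + 92·0.00258.
Cₑ = (6.929 − 0.2374) / 0.3819 = 17.52 mg/L.

17.5 mg/L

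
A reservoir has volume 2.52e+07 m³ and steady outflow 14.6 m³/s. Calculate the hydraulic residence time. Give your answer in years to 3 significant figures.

Q = 14.6 m³/s × 3.156e+07 s/yr = 4.607e+08 m³/yr.
Hydraulic residence time τ = V/Q = 2.52e+07/4.607e+08 = 0.05469 yr.

0.0547 yr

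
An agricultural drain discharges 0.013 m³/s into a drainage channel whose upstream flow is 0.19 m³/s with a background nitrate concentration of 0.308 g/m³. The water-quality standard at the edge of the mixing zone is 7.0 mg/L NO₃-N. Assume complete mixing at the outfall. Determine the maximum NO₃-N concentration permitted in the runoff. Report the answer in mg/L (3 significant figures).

Mass balance: 7·0.203 = 0.013·Cₑ + 0.19·0.308.
Cₑ = (1.421 − 0.05852) / 0.013 = 104.8 mg/L.

105 mg/L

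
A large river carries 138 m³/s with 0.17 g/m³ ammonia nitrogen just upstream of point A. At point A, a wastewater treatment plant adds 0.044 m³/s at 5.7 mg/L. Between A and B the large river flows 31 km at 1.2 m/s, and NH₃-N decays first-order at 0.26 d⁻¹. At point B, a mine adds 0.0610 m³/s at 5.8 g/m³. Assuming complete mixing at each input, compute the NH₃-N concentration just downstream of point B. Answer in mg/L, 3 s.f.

After input A: C = (138·0.17 + 0.044·5.7) / 138 = 0.1718 mg/L.
Over the 31 km reach to input B (t = 2.583e+04 s = 0.299 d), decay gives C = 0.1718·exp(−0.26·0.299) = 0.1589 mg/L.
After input B: C = (138·0.1589 + 0.061·5.8) / 138.1 = 0.1614 mg/L.

0.161 mg/L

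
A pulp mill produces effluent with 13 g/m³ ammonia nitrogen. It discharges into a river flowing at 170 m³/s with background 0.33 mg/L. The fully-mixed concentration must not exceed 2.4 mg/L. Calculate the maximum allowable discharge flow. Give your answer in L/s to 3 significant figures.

33200 L/s

Mass balance at complete mixing: C_std·(Q_w + Q_r) = Q_w·C_e + Q_r·C_b.
Rearranging, Q_w = Q_r·(C_std − C_b)/(C_e − C_std) = 170·(2.4 − 0.33) / (13 − 2.4) = 33.2 m³/s.
= 3.32e+04 L/s.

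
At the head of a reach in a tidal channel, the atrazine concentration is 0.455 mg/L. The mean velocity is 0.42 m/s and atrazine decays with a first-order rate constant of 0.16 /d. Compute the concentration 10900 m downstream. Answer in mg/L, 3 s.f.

Travel time t = 10900 m / 0.42 m/s = 1.09e+04/0.42 = 2.595e+04 s = 0.3004 d.
First-order decay: C = 0.455·exp(−0.16·0.3004) = 0.455·0.9531 = 0.4336 mg/L.

0.434 mg/L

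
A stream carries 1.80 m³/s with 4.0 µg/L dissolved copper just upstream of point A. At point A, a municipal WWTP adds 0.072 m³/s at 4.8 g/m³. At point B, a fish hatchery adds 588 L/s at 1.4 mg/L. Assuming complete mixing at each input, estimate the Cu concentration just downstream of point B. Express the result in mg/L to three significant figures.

4.0 µg/L = 0.004 mg/L.
After input A: C = (1.8·0.004 + 0.072·4.8) / 1.872 = 0.1885 mg/L.
588 L/s = 0.588 m³/s.
After input B: C = (1.872·0.1885 + 0.588·1.4) / 2.46 = 0.478 mg/L.

0.478 mg/L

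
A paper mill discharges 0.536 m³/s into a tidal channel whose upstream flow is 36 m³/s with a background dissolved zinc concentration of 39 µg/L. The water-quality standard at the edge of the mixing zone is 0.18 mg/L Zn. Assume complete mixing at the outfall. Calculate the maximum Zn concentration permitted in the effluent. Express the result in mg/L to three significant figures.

9.65 mg/L

39 µg/L = 0.039 mg/L.
Mass balance: 0.18·36.54 = 0.536·Cₑ + 36·0.039.
Cₑ = (6.576 − 1.404) / 0.536 = 9.65 mg/L.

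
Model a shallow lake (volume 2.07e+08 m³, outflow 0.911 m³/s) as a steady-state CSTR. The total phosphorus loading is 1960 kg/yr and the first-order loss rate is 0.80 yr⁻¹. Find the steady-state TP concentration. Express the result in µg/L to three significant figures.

10.1 µg/L

Outflow Q = 0.911 m³/s × 3.156e+07 s/yr = 2.875e+07 m³/yr.
Steady-state CSTR mass balance: W = Q·C + k·V·C, so C = W/(Q + kV).
Q + kV = 2.875e+07 + 0.80·2.07e+08 = 1.943e+08 m³/yr.
C = 1960/1.943e+08 = 1.008e-05 kg/m³ = 0.01008 mg/L = 10.08 µg/L.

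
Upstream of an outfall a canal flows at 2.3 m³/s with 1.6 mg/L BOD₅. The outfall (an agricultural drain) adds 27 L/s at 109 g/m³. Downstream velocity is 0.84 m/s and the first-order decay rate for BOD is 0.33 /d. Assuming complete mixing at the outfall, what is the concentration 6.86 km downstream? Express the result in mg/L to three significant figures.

27 L/s = 0.027 m³/s.
After complete mixing, C₀ = (0.027·109 + 2.3·1.6) / 2.327 = 2.846 mg/L.
Travel time t = 6860 m / 0.84 m/s = 8167 s = 0.09452 d.
C = 2.846·exp(−0.33·0.09452) = 2.846·0.9693 = 2.759 mg/L.

2.76 mg/L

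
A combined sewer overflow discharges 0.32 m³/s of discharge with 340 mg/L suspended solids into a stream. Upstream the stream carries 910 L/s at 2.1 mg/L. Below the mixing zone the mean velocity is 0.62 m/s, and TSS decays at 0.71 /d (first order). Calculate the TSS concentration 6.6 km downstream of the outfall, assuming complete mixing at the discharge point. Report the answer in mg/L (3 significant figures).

82.5 mg/L

910 L/s = 0.91 m³/s.
After complete mixing, C₀ = (0.32·340 + 0.91·2.1) / 1.23 = 90.01 mg/L.
Travel time t = 6600 m / 0.62 m/s = 1.065e+04 s = 0.1232 d.
C = 90.01·exp(−0.71·0.1232) = 90.01·0.9162 = 82.47 mg/L.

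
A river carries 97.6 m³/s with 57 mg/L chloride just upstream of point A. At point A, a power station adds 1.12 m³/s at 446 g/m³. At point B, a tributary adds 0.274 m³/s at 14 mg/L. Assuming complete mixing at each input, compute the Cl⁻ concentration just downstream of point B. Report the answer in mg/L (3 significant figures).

After input A: C = (97.6·57 + 1.12·446) / 98.72 = 61.41 mg/L.
After input B: C = (98.72·61.41 + 0.274·14) / 98.99 = 61.28 mg/L.

61.3 mg/L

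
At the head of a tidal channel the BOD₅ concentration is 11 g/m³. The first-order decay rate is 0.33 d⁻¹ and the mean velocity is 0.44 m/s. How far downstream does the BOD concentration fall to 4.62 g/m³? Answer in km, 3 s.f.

99.9 km

From C = C₀·e^(−kt), t = ln(C₀/C)/k = ln(11/4.62)/0.33 = 0.8675/0.33 = 2.629 d.
Distance = v·t = 0.44 m/s × 2.271e+05 s = 9.994e+04 m = 99.94 km.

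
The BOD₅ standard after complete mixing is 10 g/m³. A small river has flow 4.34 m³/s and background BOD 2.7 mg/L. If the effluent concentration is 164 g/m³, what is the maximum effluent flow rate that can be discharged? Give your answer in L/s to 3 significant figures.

Mass balance at complete mixing: C_std·(Q_w + Q_r) = Q_w·C_e + Q_r·C_b.
Rearranging, Q_w = Q_r·(C_std − C_b)/(C_e − C_std) = 4.34·(10 − 2.7) / (164 − 10) = 0.2057 m³/s.
= 205.7 L/s.

206 L/s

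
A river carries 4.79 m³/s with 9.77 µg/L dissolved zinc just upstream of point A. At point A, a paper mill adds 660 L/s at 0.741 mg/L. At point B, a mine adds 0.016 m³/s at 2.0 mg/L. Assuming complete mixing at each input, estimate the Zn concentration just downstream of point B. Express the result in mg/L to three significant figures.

0.104 mg/L

9.77 µg/L = 0.00977 mg/L.
660 L/s = 0.66 m³/s.
After input A: C = (4.79·0.00977 + 0.66·0.741) / 5.45 = 0.09832 mg/L.
After input B: C = (5.45·0.09832 + 0.016·2) / 5.466 = 0.1039 mg/L.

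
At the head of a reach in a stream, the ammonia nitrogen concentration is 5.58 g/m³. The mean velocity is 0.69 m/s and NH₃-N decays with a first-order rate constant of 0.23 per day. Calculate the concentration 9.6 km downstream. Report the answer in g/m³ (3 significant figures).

5.38 g/m³

Travel time t = 9.6 km / 0.69 m/s = 9600/0.69 = 1.391e+04 s = 0.161 d.
First-order decay: C = 5.58·exp(−0.23·0.161) = 5.58·0.9636 = 5.377 g/m³.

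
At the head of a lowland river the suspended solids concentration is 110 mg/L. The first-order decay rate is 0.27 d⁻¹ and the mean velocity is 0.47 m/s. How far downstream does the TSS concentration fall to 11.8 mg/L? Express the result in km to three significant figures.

336 km

From C = C₀·e^(−kt), t = ln(C₀/C)/k = ln(110/11.8)/0.27 = 2.232/0.27 = 8.268 d.
Distance = v·t = 0.47 m/s × 7.144e+05 s = 3.358e+05 m = 335.8 km.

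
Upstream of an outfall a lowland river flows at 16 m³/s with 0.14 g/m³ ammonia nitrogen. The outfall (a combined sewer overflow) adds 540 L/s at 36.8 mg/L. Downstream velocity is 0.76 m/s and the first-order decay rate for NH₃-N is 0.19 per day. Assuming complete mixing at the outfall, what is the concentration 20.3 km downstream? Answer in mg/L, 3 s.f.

540 L/s = 0.54 m³/s.
After complete mixing, C₀ = (0.54·36.8 + 16·0.14) / 16.54 = 1.337 mg/L.
Travel time t = 2.03e+04 m / 0.76 m/s = 2.671e+04 s = 0.3091 d.
C = 1.337·exp(−0.19·0.3091) = 1.337·0.943 = 1.261 mg/L.

1.26 mg/L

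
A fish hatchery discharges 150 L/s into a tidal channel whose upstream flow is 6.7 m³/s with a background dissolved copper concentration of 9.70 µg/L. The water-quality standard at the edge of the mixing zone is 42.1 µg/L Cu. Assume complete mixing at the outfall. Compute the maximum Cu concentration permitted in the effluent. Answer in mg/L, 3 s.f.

150 L/s = 0.15 m³/s.
9.70 µg/L = 0.0097 mg/L.
42.1 µg/L = 0.0421 mg/L.
Mass balance: 0.0421·6.85 = 0.15·Cₑ + 6.7·0.0097.
Cₑ = (0.2884 − 0.06499) / 0.15 = 1.489 mg/L.

1.49 mg/L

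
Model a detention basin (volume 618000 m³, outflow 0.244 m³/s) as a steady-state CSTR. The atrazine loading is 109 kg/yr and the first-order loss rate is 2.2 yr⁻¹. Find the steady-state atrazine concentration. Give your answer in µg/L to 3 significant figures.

12.0 µg/L

Outflow Q = 0.244 m³/s × 3.156e+07 s/yr = 7.7e+06 m³/yr.
Steady-state CSTR mass balance: W = Q·C + k·V·C, so C = W/(Q + kV).
Q + kV = 7.7e+06 + 2.2·618000 = 9.06e+06 m³/yr.
C = 109/9.06e+06 = 1.203e-05 kg/m³ = 0.01203 mg/L = 12.03 µg/L.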